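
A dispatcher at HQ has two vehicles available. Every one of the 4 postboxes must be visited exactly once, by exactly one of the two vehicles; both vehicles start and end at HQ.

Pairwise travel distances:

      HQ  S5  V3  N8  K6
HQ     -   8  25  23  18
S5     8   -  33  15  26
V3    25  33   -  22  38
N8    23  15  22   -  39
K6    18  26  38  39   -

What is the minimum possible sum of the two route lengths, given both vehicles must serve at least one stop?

Check every non-empty split of the stops between the two vehicles; for each half take its own optimal tour:
  {S5} + {V3, N8, K6}: 16 + 101 = 117
  {V3} + {S5, N8, K6}: 50 + 80 = 130
  {S5, V3} + {N8, K6}: 66 + 80 = 146
  {N8} + {S5, V3, K6}: 46 + 97 = 143
  {S5, N8} + {V3, K6}: 46 + 81 = 127
  {V3, N8} + {S5, K6}: 70 + 52 = 122
  … (7 splits in total)
  {S5, V3, N8} + {K6}: 70 + 36 = 106  ← best
Best: vehicle 1 HQ → S5 → N8 → V3 → HQ = 70; vehicle 2 HQ → K6 → HQ = 36; combined 106.

106 — the smallest possible combined total.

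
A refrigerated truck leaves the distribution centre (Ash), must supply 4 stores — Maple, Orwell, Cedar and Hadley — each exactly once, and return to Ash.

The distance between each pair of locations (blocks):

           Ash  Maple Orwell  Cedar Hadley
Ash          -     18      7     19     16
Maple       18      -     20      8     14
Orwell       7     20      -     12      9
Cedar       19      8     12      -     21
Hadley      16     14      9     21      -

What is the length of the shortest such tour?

Minimum total distance: 57 blocks.

With 4 stops there are 4!/2 = 12 distinct round trips (a route and its reverse cost the same).
Ash → Maple → Orwell → Cedar → Hadley → Ash: 18+20+12+21+16 = 87
Ash → Maple → Orwell → Hadley → Cedar → Ash: 18+20+9+21+19 = 87
Ash → Maple → Cedar → Orwell → Hadley → Ash: 18+8+12+9+16 = 63
Ash → Maple → Cedar → Hadley → Orwell → Ash: 18+8+21+9+7 = 63
Ash → Maple → Hadley → Orwell → Cedar → Ash: 18+14+9+12+19 = 72
Ash → Maple → Hadley → Cedar → Orwell → Ash: 18+14+21+12+7 = 72
Ash → Orwell → Maple → Cedar → Hadley → Ash: 7+20+8+21+16 = 72
Ash → Orwell → Maple → Hadley → Cedar → Ash: 7+20+14+21+19 = 81
Ash → Orwell → Cedar → Maple → Hadley → Ash: 7+12+8+14+16 = 57
Ash → Orwell → Hadley → Maple → Cedar → Ash: 7+9+14+8+19 = 57
Ash → Cedar → Maple → Orwell → Hadley → Ash: 19+8+20+9+16 = 72
Ash → Cedar → Orwell → Maple → Hadley → Ash: 19+12+20+14+16 = 81
The minimum is 57.
One optimal route: Ash → Orwell → Cedar → Maple → Hadley → Ash (or its reverse).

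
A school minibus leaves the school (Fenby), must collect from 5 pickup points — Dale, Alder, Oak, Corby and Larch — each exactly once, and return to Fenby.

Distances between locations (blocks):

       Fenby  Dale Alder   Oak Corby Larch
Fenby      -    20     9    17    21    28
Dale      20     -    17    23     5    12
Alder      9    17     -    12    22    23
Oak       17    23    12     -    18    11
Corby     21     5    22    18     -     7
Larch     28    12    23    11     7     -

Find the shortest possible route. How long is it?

Minimum total distance: 64 blocks.

Fenby-Dale-Alder-Oak-Corby-Larch-Fenby: 20+17+12+18+7+28 = 102
Fenby-Dale-Alder-Oak-Larch-Corby-Fenby: 20+17+12+11+7+21 = 88
Fenby-Dale-Alder-Corby-Oak-Larch-Fenby: 20+17+22+18+11+28 = 116
Fenby-Dale-Alder-Corby-Larch-Oak-Fenby: 20+17+22+7+11+17 = 94
Fenby-Dale-Alder-Larch-Oak-Corby-Fenby: 20+17+23+11+18+21 = 110
Fenby-Dale-Alder-Larch-Corby-Oak-Fenby: 20+17+23+7+18+17 = 102
Fenby-Dale-Oak-Alder-Corby-Larch-Fenby: 20+23+12+22+7+28 = 112
Fenby-Dale-Oak-Alder-Larch-Corby-Fenby: 20+23+12+23+7+21 = 106
Fenby-Dale-Oak-Corby-Alder-Larch-Fenby: 20+23+18+22+23+28 = 134
Fenby-Dale-Oak-Corby-Larch-Alder-Fenby: 20+23+18+7+23+9 = 100
Fenby-Dale-Oak-Larch-Alder-Corby-Fenby: 20+23+11+23+22+21 = 120
Fenby-Dale-Oak-Larch-Corby-Alder-Fenby: 20+23+11+7+22+9 = 92
Fenby-Dale-Corby-Alder-Oak-Larch-Fenby: 20+5+22+12+11+28 = 98
Fenby-Dale-Corby-Alder-Larch-Oak-Fenby: 20+5+22+23+11+17 = 98
… (46 more)
Fenby-Dale-Corby-Larch-Oak-Alder-Fenby: 20+5+7+11+12+9 = 64  ← best
The minimum is 64.
One optimal route: Fenby → Dale → Corby → Larch → Oak → Alder → Fenby (or its reverse).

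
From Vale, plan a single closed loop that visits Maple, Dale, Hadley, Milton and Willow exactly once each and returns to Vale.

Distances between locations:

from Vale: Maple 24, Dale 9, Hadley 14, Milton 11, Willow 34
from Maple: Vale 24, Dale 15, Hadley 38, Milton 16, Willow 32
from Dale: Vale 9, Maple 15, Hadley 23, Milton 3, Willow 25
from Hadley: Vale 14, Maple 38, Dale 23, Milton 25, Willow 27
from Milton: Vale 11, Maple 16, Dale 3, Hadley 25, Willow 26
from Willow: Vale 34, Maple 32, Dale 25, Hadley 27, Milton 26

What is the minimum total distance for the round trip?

There are 60 distinct closed tours to check (reversals are equivalent).
Vale → Maple → Dale → Hadley → Milton → Willow → Vale: 24+15+23+25+26+34 = 147
Vale → Maple → Dale → Hadley → Willow → Milton → Vale: 24+15+23+27+26+11 = 126
Vale → Maple → Dale → Milton → Hadley → Willow → Vale: 24+15+3+25+27+34 = 128
Vale → Maple → Dale → Milton → Willow → Hadley → Vale: 24+15+3+26+27+14 = 109
Vale → Maple → Dale → Willow → Hadley → Milton → Vale: 24+15+25+27+25+11 = 127
Vale → Maple → Dale → Willow → Milton → Hadley → Vale: 24+15+25+26+25+14 = 129
Vale → Maple → Hadley → Dale → Milton → Willow → Vale: 24+38+23+3+26+34 = 148
Vale → Maple → Hadley → Dale → Willow → Milton → Vale: 24+38+23+25+26+11 = 147
Vale → Maple → Hadley → Milton → Dale → Willow → Vale: 24+38+25+3+25+34 = 149
Vale → Maple → Hadley → Milton → Willow → Dale → Vale: 24+38+25+26+25+9 = 147
Vale → Maple → Hadley → Willow → Dale → Milton → Vale: 24+38+27+25+3+11 = 128
Vale → Maple → Hadley → Willow → Milton → Dale → Vale: 24+38+27+26+3+9 = 127
Vale → Maple → Milton → Dale → Hadley → Willow → Vale: 24+16+3+23+27+34 = 127
Vale → Maple → Milton → Dale → Willow → Hadley → Vale: 24+16+3+25+27+14 = 109
… (46 more)
Vale → Dale → Milton → Maple → Willow → Hadley → Vale: 9+3+16+32+27+14 = 101  ← best
The minimum is 101.
One optimal route: Vale → Dale → Milton → Maple → Willow → Hadley → Vale (or its reverse).

Shortest round trip = 101.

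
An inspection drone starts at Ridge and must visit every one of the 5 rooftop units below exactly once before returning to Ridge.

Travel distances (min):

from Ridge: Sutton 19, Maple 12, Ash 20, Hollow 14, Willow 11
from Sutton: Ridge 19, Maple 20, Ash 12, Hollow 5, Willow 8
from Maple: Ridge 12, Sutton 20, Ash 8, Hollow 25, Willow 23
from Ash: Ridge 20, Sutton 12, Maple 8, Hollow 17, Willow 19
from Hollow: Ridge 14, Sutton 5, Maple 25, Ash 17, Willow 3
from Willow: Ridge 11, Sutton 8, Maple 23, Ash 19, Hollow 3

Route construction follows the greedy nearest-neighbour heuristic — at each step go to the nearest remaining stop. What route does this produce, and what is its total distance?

51 min along Ridge → Willow → Hollow → Sutton → Ash → Maple → Ridge.

Ridge → [Willow:11 / Maple:12 / Hollow:14 / Sutton:19 / Ash:20] → Willow (11)
Willow → [Hollow:3 / Sutton:8 / Ash:19 / Maple:23] → Hollow (3)
Hollow → [Sutton:5 / Ash:17 / Maple:25] → Sutton (5)
Sutton → [Ash:12 / Maple:20] → Ash (12)
Ash → [Maple:8] → Maple (8)
Return Maple→Ridge: 12.
Total = 11 + 3 + 5 + 12 + 8 + 12 = 51.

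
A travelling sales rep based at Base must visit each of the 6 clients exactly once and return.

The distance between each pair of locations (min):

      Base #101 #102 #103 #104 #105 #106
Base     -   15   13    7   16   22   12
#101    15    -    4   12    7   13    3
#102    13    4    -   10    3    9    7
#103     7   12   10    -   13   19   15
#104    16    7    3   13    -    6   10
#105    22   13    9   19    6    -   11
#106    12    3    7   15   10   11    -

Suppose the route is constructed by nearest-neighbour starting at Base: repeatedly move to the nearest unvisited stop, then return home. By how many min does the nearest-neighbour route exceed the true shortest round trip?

Excess over optimum: 1 min.

From Base: #103=7, #106=12, #102=13, #101=15, #104=16, #105=22 → choose #103 (7).
From #103: #102=10, #101=12, #104=13, #106=15, #105=19 → choose #102 (10).
From #102: #104=3, #101=4, #106=7, #105=9 → choose #104 (3).
From #104: #105=6, #101=7, #106=10 → choose #105 (6).
From #105: #106=11, #101=13 → choose #106 (11).
From #106: #101=3 → choose #101 (3).
NN route Base → #103 → #102 → #104 → #105 → #106 → #101 → Base costs 55.
Optimal: Base → #103 → #102 → #104 → #105 → #101 → #106 → Base costs 54 (by enumerating all 360 distinct tours).
Excess = 55 − 54 = 1.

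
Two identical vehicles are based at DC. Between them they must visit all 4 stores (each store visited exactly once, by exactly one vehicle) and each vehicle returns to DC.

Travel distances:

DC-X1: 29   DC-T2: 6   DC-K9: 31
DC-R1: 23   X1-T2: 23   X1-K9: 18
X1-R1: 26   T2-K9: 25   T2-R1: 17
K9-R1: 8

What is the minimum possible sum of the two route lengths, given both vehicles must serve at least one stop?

Try each way of splitting the stops between the two vehicles (each non-empty) and, for each split, find the best tour for each vehicle:
  {X1} + {T2, K9, R1}: 58 + 62 = 120
  {T2} + {X1, K9, R1}: 12 + 78 = 90
  {X1, T2} + {K9, R1}: 58 + 62 = 120
  {K9} + {X1, T2, R1}: 62 + 78 = 140
  {X1, K9} + {T2, R1}: 78 + 46 = 124
  {T2, K9} + {X1, R1}: 62 + 78 = 140
  … (7 splits in total)
Best: vehicle 1 DC → T2 → DC = 12; vehicle 2 DC → X1 → K9 → R1 → DC = 78; combined 90.

90 — the smallest possible combined total.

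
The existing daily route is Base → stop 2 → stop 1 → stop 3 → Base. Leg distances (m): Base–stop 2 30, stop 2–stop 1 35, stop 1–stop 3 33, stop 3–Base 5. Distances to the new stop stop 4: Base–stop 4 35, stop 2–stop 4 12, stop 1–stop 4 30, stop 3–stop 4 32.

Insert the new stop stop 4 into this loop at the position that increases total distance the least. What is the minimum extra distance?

Minimum extra distance: 7 m, inserting stop 4 between stop 2 and stop 1.

Insertion cost between consecutive stops i–j is d(i,stop 4) + d(stop 4,j) − d(i,j):
  between Base and stop 2: 35 + 12 − 30 = 17
  between stop 2 and stop 1: 12 + 30 − 35 = 7
  between stop 1 and stop 3: 30 + 32 − 33 = 29
  between stop 3 and Base: 32 + 35 − 5 = 62
Cheapest insertion is between stop 2 and stop 1, adding 7.
New total = 103 + 7 = 110.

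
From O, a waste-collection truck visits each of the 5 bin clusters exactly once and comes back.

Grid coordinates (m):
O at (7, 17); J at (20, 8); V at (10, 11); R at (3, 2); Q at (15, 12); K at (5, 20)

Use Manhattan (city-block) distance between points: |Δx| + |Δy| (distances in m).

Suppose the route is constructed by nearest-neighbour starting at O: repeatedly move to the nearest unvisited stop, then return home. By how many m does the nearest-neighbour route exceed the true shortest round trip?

Excess over optimum: 4 m.

From O: K=5, V=9, Q=13, R=19, J=22 → choose K (5).
From K: V=14, Q=18, R=20, J=27 → choose V (14).
From V: Q=6, J=13, R=16 → choose Q (6).
From Q: J=9, R=22 → choose J (9).
From J: R=23 → choose R (23).
NN route O → K → V → Q → J → R → O costs 76.
Optimal: O → V → Q → J → R → K → O costs 72 (by enumerating all 60 distinct tours).
Excess = 76 − 72 = 4.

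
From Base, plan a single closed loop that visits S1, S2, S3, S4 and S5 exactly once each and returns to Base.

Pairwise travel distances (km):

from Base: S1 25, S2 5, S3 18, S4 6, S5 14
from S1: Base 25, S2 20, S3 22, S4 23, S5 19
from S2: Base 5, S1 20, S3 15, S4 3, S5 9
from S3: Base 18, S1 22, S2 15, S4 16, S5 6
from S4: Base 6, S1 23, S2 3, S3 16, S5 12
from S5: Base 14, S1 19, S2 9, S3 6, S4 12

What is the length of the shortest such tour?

Shortest round trip = 71 km.

There are 60 distinct closed tours to check (reversals are equivalent).
Base - S1 - S2 - S3 - S4 - S5 - Base: 25+20+15+16+12+14 = 102
Base - S1 - S2 - S3 - S5 - S4 - Base: 25+20+15+6+12+6 = 84
Base - S1 - S2 - S4 - S3 - S5 - Base: 25+20+3+16+6+14 = 84
Base - S1 - S2 - S4 - S5 - S3 - Base: 25+20+3+12+6+18 = 84
Base - S1 - S2 - S5 - S3 - S4 - Base: 25+20+9+6+16+6 = 82
Base - S1 - S2 - S5 - S4 - S3 - Base: 25+20+9+12+16+18 = 100
Base - S1 - S3 - S2 - S4 - S5 - Base: 25+22+15+3+12+14 = 91
Base - S1 - S3 - S2 - S5 - S4 - Base: 25+22+15+9+12+6 = 89
Base - S1 - S3 - S4 - S2 - S5 - Base: 25+22+16+3+9+14 = 89
Base - S1 - S3 - S4 - S5 - S2 - Base: 25+22+16+12+9+5 = 89
Base - S1 - S3 - S5 - S2 - S4 - Base: 25+22+6+9+3+6 = 71
Base - S1 - S3 - S5 - S4 - S2 - Base: 25+22+6+12+3+5 = 73
Base - S1 - S4 - S2 - S3 - S5 - Base: 25+23+3+15+6+14 = 86
Base - S1 - S4 - S2 - S5 - S3 - Base: 25+23+3+9+6+18 = 84
… (46 more)
The minimum is 71.
One optimal route: Base → S1 → S3 → S5 → S2 → S4 → Base (or its reverse).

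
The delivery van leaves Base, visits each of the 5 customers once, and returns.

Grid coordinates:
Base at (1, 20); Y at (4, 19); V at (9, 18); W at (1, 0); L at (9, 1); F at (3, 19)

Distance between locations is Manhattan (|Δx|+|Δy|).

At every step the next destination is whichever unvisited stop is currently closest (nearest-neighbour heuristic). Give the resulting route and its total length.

At Base the remaining stops are F 3, Y 4, V 10, W 20, L 27; go to F.
At F the remaining stops are Y 1, V 7, W 21, L 24; go to Y.
At Y the remaining stops are V 6, W 22, L 23; go to V.
At V the remaining stops are L 17, W 26; go to L.
At L the remaining stops are W 9; go to W.
Return W→Base: 20.
Total = 3 + 1 + 6 + 17 + 9 + 20 = 56.

Nearest-neighbour total = 56; route Base → F → Y → V → L → W → Base.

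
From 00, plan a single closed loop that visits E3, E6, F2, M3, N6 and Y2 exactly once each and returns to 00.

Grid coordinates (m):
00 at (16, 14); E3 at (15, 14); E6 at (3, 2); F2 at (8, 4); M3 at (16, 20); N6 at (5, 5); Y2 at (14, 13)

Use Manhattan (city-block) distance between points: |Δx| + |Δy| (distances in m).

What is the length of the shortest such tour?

There are 360 distinct closed tours to check (reversals are equivalent).
00 → E3 → E6 → F2 → M3 → N6 → Y2 → 00: 1+24+7+24+26+17+3 = 102
00 → E3 → E6 → F2 → M3 → Y2 → N6 → 00: 1+24+7+24+9+17+20 = 102
00 → E3 → E6 → F2 → N6 → M3 → Y2 → 00: 1+24+7+4+26+9+3 = 74
00 → E3 → E6 → F2 → N6 → Y2 → M3 → 00: 1+24+7+4+17+9+6 = 68
00 → E3 → E6 → F2 → Y2 → M3 → N6 → 00: 1+24+7+15+9+26+20 = 102
00 → E3 → E6 → F2 → Y2 → N6 → M3 → 00: 1+24+7+15+17+26+6 = 96
00 → E3 → E6 → M3 → F2 → N6 → Y2 → 00: 1+24+31+24+4+17+3 = 104
00 → E3 → E6 → M3 → F2 → Y2 → N6 → 00: 1+24+31+24+15+17+20 = 132
… (352 more)
00 → E3 → F2 → E6 → N6 → Y2 → M3 → 00: 1+17+7+5+17+9+6 = 62  ← best
The minimum is 62.
One optimal route: 00 → E3 → F2 → E6 → N6 → Y2 → M3 → 00 (or its reverse).

Shortest round trip = 62 m.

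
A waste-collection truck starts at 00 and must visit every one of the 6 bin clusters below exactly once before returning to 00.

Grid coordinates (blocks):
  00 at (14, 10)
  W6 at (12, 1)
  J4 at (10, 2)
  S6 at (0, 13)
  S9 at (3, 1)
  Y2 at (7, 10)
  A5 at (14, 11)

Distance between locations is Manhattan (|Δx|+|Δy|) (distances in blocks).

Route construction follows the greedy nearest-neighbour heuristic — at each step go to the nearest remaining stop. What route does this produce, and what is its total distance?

00 → [A5:1 / Y2:7 / W6:11 / J4:12 / S6:17 / S9:20] → A5 (1)
A5 → [Y2:8 / W6:12 / J4:13 / S6:16 / S9:21] → Y2 (8)
Y2 → [S6:10 / J4:11 / S9:13 / W6:14] → S6 (10)
S6 → [S9:15 / J4:21 / W6:24] → S9 (15)
S9 → [J4:8 / W6:9] → J4 (8)
J4 → [W6:3] → W6 (3)
Return W6→00: 11.
Total = 1 + 8 + 10 + 15 + 8 + 3 + 11 = 56.

Nearest-neighbour total = 56 blocks; route 00 → A5 → Y2 → S6 → S9 → J4 → W6 → 00.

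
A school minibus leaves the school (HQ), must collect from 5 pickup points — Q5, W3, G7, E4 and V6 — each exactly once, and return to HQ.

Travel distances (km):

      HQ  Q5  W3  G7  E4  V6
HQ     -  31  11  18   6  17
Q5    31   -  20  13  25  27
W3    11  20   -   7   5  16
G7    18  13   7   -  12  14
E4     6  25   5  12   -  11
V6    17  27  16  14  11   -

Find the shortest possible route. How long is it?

75 km — the shortest possible round trip.

With 5 stops there are 5!/2 = 60 distinct round trips (a route and its reverse cost the same).
HQ→Q5→W3→G7→E4→V6→HQ: 31+20+7+12+11+17 = 98
HQ→Q5→W3→G7→V6→E4→HQ: 31+20+7+14+11+6 = 89
HQ→Q5→W3→E4→G7→V6→HQ: 31+20+5+12+14+17 = 99
HQ→Q5→W3→E4→V6→G7→HQ: 31+20+5+11+14+18 = 99
HQ→Q5→W3→V6→G7→E4→HQ: 31+20+16+14+12+6 = 99
HQ→Q5→W3→V6→E4→G7→HQ: 31+20+16+11+12+18 = 108
HQ→Q5→G7→W3→E4→V6→HQ: 31+13+7+5+11+17 = 84
HQ→Q5→G7→W3→V6→E4→HQ: 31+13+7+16+11+6 = 84
HQ→Q5→G7→E4→W3→V6→HQ: 31+13+12+5+16+17 = 94
HQ→Q5→G7→E4→V6→W3→HQ: 31+13+12+11+16+11 = 94
HQ→Q5→G7→V6→W3→E4→HQ: 31+13+14+16+5+6 = 85
HQ→Q5→G7→V6→E4→W3→HQ: 31+13+14+11+5+11 = 85
HQ→Q5→E4→W3→G7→V6→HQ: 31+25+5+7+14+17 = 99
HQ→Q5→E4→W3→V6→G7→HQ: 31+25+5+16+14+18 = 109
… (46 more)
HQ→W3→Q5→G7→V6→E4→HQ: 11+20+13+14+11+6 = 75  ← best
The minimum is 75.
One optimal route: HQ → W3 → Q5 → G7 → V6 → E4 → HQ (or its reverse).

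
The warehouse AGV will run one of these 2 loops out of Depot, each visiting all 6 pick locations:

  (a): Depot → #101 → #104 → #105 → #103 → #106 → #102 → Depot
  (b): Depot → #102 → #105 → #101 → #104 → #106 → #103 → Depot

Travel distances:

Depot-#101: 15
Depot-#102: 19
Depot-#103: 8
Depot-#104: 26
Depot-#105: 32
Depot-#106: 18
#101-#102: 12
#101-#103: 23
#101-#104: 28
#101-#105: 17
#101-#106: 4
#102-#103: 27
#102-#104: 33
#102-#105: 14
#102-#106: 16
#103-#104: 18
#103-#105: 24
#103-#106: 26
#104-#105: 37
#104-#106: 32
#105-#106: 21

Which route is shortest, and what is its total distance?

(a): 15 + 28 + 37 + 24 + 26 + 16 + 19 = 165
(b): 19 + 14 + 17 + 28 + 32 + 26 + 8 = 144

Shortest is (b), total 144.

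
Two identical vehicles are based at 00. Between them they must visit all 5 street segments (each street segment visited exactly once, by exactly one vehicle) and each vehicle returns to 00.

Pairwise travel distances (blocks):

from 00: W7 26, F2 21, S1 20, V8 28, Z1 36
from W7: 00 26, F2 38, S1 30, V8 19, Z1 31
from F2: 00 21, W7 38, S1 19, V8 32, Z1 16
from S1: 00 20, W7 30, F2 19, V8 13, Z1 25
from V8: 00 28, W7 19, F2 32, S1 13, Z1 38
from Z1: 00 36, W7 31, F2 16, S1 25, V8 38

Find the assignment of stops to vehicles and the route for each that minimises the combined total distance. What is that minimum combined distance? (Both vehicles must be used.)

There are 2^4 − 1 = 15 ways to divide the 5 stops into two non-empty groups. For each, the best each vehicle can do is its own shortest tour through its group:
  {W7} + {F2, S1, V8, Z1}: 52 + 103 = 155
  {F2} + {W7, S1, V8, Z1}: 42 + 119 = 161
  {W7, F2} + {S1, V8, Z1}: 85 + 102 = 187
  {S1} + {W7, F2, V8, Z1}: 40 + 115 = 155
  {W7, S1} + {F2, V8, Z1}: 76 + 103 = 179
  {F2, S1} + {W7, V8, Z1}: 60 + 114 = 174
  … (15 splits in total)
  {W7, S1, V8} + {F2, Z1}: 78 + 73 = 151  ← best
Best: vehicle 1 00 → W7 → V8 → S1 → 00 = 78; vehicle 2 00 → F2 → Z1 → 00 = 73; combined 151.

151 blocks — the smallest possible combined total.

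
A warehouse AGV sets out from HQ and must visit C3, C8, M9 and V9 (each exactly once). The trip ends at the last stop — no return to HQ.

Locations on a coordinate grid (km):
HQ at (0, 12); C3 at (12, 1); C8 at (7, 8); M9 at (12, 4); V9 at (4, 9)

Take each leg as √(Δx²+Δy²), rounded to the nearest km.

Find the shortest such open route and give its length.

There are 4! = 24 possible orderings.
HQ → C3 → C8 → M9 → V9: 16+9+6+9 = 40
HQ → C3 → C8 → V9 → M9: 16+9+3+9 = 37
HQ → C3 → M9 → C8 → V9: 16+3+6+3 = 28
HQ → C3 → M9 → V9 → C8: 16+3+9+3 = 31
HQ → C3 → V9 → C8 → M9: 16+11+3+6 = 36
HQ → C3 → V9 → M9 → C8: 16+11+9+6 = 42
HQ → C8 → C3 → M9 → V9: 8+9+3+9 = 29
HQ → C8 → C3 → V9 → M9: 8+9+11+9 = 37
HQ → C8 → M9 → C3 → V9: 8+6+3+11 = 28
HQ → C8 → M9 → V9 → C3: 8+6+9+11 = 34
HQ → C8 → V9 → C3 → M9: 8+3+11+3 = 25
HQ → C8 → V9 → M9 → C3: 8+3+9+3 = 23
HQ → M9 → C3 → C8 → V9: 14+3+9+3 = 29
HQ → M9 → C3 → V9 → C8: 14+3+11+3 = 31
… (10 more)
HQ → V9 → C8 → M9 → C3: 5+3+6+3 = 17  ← best
The minimum is 17.
One shortest path: HQ → V9 → C8 → M9 → C3.

Minimum one-way distance = 17 km.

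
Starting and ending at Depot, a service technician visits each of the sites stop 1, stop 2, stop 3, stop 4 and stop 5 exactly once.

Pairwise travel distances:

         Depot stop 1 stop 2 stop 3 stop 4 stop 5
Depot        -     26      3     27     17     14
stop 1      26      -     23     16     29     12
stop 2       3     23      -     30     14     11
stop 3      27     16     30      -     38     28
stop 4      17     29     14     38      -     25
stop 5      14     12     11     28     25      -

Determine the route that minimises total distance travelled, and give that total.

There are 60 distinct closed tours to check (reversals are equivalent).
Depot→stop 1→stop 2→stop 3→stop 4→stop 5→Depot: 26+23+30+38+25+14 = 156
Depot→stop 1→stop 2→stop 3→stop 5→stop 4→Depot: 26+23+30+28+25+17 = 149
Depot→stop 1→stop 2→stop 4→stop 3→stop 5→Depot: 26+23+14+38+28+14 = 143
Depot→stop 1→stop 2→stop 4→stop 5→stop 3→Depot: 26+23+14+25+28+27 = 143
Depot→stop 1→stop 2→stop 5→stop 3→stop 4→Depot: 26+23+11+28+38+17 = 143
Depot→stop 1→stop 2→stop 5→stop 4→stop 3→Depot: 26+23+11+25+38+27 = 150
Depot→stop 1→stop 3→stop 2→stop 4→stop 5→Depot: 26+16+30+14+25+14 = 125
Depot→stop 1→stop 3→stop 2→stop 5→stop 4→Depot: 26+16+30+11+25+17 = 125
Depot→stop 1→stop 3→stop 4→stop 2→stop 5→Depot: 26+16+38+14+11+14 = 119
Depot→stop 1→stop 3→stop 4→stop 5→stop 2→Depot: 26+16+38+25+11+3 = 119
Depot→stop 1→stop 3→stop 5→stop 2→stop 4→Depot: 26+16+28+11+14+17 = 112
Depot→stop 1→stop 3→stop 5→stop 4→stop 2→Depot: 26+16+28+25+14+3 = 112
Depot→stop 1→stop 4→stop 2→stop 3→stop 5→Depot: 26+29+14+30+28+14 = 141
Depot→stop 1→stop 4→stop 2→stop 5→stop 3→Depot: 26+29+14+11+28+27 = 135
… (46 more)
Depot→stop 2→stop 4→stop 3→stop 1→stop 5→Depot: 3+14+38+16+12+14 = 97  ← best
The minimum is 97.
One optimal route: Depot → stop 2 → stop 4 → stop 3 → stop 1 → stop 5 → Depot (or its reverse).

97 — the shortest possible round trip.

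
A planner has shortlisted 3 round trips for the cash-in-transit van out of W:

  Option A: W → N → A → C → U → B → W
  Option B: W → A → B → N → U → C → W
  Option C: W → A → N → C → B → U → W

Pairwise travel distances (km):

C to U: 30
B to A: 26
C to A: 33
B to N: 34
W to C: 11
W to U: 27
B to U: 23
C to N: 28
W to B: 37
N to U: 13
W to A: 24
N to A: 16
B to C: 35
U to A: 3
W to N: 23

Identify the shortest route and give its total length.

Option A: 23 + 16 + 33 + 30 + 23 + 37 = 162
Option B: 24 + 26 + 34 + 13 + 30 + 11 = 138
Option C: 24 + 16 + 28 + 35 + 23 + 27 = 153

138 km — Option B is the shortest.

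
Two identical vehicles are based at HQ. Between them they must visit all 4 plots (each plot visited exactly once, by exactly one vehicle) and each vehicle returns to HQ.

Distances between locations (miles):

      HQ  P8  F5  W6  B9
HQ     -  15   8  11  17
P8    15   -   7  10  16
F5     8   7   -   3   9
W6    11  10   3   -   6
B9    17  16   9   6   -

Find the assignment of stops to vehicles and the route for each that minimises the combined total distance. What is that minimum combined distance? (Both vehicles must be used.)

64 miles — the smallest possible combined total.

There are 2^3 − 1 = 7 ways to divide the 4 stops into two non-empty groups. For each, the best each vehicle can do is its own shortest tour through its group:
  {P8} + {F5, W6, B9}: 30 + 34 = 64
  {F5} + {P8, W6, B9}: 16 + 48 = 64
  {P8, F5} + {W6, B9}: 30 + 34 = 64
  {W6} + {P8, F5, B9}: 22 + 48 = 70
  {P8, W6} + {F5, B9}: 36 + 34 = 70
  {F5, W6} + {P8, B9}: 22 + 48 = 70
  … (7 splits in total)
Best: vehicle 1 HQ → P8 → HQ = 30; vehicle 2 HQ → F5 → W6 → B9 → HQ = 34; combined 64.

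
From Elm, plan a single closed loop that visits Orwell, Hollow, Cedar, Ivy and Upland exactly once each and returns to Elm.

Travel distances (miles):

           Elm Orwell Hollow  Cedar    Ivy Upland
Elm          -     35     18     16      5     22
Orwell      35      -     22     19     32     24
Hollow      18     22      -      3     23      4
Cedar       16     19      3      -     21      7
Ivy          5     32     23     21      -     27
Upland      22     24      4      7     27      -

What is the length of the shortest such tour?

84 miles — the shortest possible round trip.

With 5 stops there are 5!/2 = 60 distinct round trips (a route and its reverse cost the same).
Elm - Orwell - Hollow - Cedar - Ivy - Upland - Elm: 35+22+3+21+27+22 = 130
Elm - Orwell - Hollow - Cedar - Upland - Ivy - Elm: 35+22+3+7+27+5 = 99
Elm - Orwell - Hollow - Ivy - Cedar - Upland - Elm: 35+22+23+21+7+22 = 130
Elm - Orwell - Hollow - Ivy - Upland - Cedar - Elm: 35+22+23+27+7+16 = 130
Elm - Orwell - Hollow - Upland - Cedar - Ivy - Elm: 35+22+4+7+21+5 = 94
Elm - Orwell - Hollow - Upland - Ivy - Cedar - Elm: 35+22+4+27+21+16 = 125
Elm - Orwell - Cedar - Hollow - Ivy - Upland - Elm: 35+19+3+23+27+22 = 129
Elm - Orwell - Cedar - Hollow - Upland - Ivy - Elm: 35+19+3+4+27+5 = 93
Elm - Orwell - Cedar - Ivy - Hollow - Upland - Elm: 35+19+21+23+4+22 = 124
Elm - Orwell - Cedar - Ivy - Upland - Hollow - Elm: 35+19+21+27+4+18 = 124
Elm - Orwell - Cedar - Upland - Hollow - Ivy - Elm: 35+19+7+4+23+5 = 93
Elm - Orwell - Cedar - Upland - Ivy - Hollow - Elm: 35+19+7+27+23+18 = 129
Elm - Orwell - Ivy - Hollow - Cedar - Upland - Elm: 35+32+23+3+7+22 = 122
Elm - Orwell - Ivy - Hollow - Upland - Cedar - Elm: 35+32+23+4+7+16 = 117
… (46 more)
Elm - Cedar - Hollow - Upland - Orwell - Ivy - Elm: 16+3+4+24+32+5 = 84  ← best
The minimum is 84.
One optimal route: Elm → Cedar → Hollow → Upland → Orwell → Ivy → Elm (or its reverse).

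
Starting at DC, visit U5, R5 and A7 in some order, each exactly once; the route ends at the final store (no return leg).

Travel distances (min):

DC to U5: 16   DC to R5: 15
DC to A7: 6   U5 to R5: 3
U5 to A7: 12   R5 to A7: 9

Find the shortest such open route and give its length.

Shortest open route: 18 min.

There are 3! = 6 possible orderings.
DC→U5→R5→A7: 16+3+9 = 28
DC→U5→A7→R5: 16+12+9 = 37
DC→R5→U5→A7: 15+3+12 = 30
DC→R5→A7→U5: 15+9+12 = 36
DC→A7→U5→R5: 6+12+3 = 21
DC→A7→R5→U5: 6+9+3 = 18
The minimum is 18.
One shortest path: DC → A7 → R5 → U5.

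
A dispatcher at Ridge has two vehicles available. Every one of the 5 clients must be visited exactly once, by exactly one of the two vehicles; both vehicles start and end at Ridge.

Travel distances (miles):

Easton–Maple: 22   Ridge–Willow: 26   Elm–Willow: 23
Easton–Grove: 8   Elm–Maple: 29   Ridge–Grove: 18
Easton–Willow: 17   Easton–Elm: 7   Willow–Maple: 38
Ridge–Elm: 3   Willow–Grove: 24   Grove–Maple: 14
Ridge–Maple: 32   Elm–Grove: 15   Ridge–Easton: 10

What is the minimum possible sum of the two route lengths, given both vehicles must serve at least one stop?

Minimum combined distance: 102 miles.

Try each way of splitting the stops between the two vehicles (each non-empty) and, for each split, find the best tour for each vehicle:
  {Easton} + {Elm, Willow, Grove, Maple}: 20 + 96 = 116
  {Elm} + {Easton, Willow, Grove, Maple}: 6 + 96 = 102
  {Easton, Elm} + {Willow, Grove, Maple}: 20 + 96 = 116
  {Willow} + {Easton, Elm, Grove, Maple}: 52 + 64 = 116
  {Easton, Willow} + {Elm, Grove, Maple}: 53 + 64 = 117
  {Elm, Willow} + {Easton, Grove, Maple}: 52 + 64 = 116
  … (15 splits in total)
Best: vehicle 1 Ridge → Elm → Ridge = 6; vehicle 2 Ridge → Easton → Grove → Maple → Willow → Ridge = 96; combined 102.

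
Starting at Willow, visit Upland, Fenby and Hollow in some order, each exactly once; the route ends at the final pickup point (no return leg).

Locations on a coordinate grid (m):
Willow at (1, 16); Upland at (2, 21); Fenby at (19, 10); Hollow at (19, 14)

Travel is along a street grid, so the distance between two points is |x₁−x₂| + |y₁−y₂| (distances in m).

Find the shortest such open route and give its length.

There are 3! = 6 possible orderings.
Willow→Upland→Fenby→Hollow: 6+28+4 = 38
Willow→Upland→Hollow→Fenby: 6+24+4 = 34
Willow→Fenby→Upland→Hollow: 24+28+24 = 76
Willow→Fenby→Hollow→Upland: 24+4+24 = 52
Willow→Hollow→Upland→Fenby: 20+24+28 = 72
Willow→Hollow→Fenby→Upland: 20+4+28 = 52
The minimum is 34.
One shortest path: Willow → Upland → Hollow → Fenby.

Shortest open route: 34 m.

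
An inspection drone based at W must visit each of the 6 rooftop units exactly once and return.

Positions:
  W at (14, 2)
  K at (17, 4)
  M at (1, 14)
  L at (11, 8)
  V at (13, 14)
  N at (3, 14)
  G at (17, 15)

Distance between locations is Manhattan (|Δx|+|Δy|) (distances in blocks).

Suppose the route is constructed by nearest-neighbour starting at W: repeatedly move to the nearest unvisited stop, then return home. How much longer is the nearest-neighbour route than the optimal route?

From W: K=5, L=9, V=13, G=16, N=23, M=25 → choose K (5).
From K: L=10, G=11, V=14, N=24, M=26 → choose L (10).
From L: V=8, G=13, N=14, M=16 → choose V (8).
From V: G=5, N=10, M=12 → choose G (5).
From G: N=15, M=17 → choose N (15).
From N: M=2 → choose M (2).
NN route W → K → L → V → G → N → M → W costs 70.
Optimal: W → K → G → V → M → N → L → W costs 58 (by enumerating all 360 distinct tours).
Excess = 70 − 58 = 12.

The nearest-neighbour route is 12 blocks longer than optimal.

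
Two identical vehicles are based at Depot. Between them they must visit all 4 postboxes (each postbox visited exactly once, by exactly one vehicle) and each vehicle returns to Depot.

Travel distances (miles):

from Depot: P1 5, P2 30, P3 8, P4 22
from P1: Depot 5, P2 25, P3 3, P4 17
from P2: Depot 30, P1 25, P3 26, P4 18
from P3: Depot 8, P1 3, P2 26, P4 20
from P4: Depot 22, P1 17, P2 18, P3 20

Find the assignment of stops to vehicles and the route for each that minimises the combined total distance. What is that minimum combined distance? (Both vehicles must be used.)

There are 2^3 − 1 = 7 ways to divide the 4 stops into two non-empty groups. For each, the best each vehicle can do is its own shortest tour through its group:
  {P1} + {P2, P3, P4}: 10 + 74 = 84
  {P2} + {P1, P3, P4}: 60 + 50 = 110
  {P1, P2} + {P3, P4}: 60 + 50 = 110
  {P3} + {P1, P2, P4}: 16 + 70 = 86
  {P1, P3} + {P2, P4}: 16 + 70 = 86
  {P2, P3} + {P1, P4}: 64 + 44 = 108
  … (7 splits in total)
Best: vehicle 1 Depot → P1 → Depot = 10; vehicle 2 Depot → P3 → P2 → P4 → Depot = 74; combined 84.

84 miles — the smallest possible combined total.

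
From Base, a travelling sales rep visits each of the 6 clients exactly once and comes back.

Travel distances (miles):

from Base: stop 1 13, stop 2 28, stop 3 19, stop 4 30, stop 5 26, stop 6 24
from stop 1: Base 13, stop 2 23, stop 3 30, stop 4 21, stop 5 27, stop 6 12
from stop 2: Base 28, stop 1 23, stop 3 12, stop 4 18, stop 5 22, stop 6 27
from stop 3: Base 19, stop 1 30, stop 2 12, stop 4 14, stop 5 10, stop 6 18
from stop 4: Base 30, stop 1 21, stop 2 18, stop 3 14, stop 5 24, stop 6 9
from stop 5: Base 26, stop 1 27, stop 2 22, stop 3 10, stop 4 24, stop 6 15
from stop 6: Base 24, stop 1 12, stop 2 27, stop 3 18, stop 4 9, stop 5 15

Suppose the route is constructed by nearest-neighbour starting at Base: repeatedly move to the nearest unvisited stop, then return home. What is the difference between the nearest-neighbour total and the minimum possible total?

From Base: stop 1=13, stop 3=19, stop 6=24, stop 5=26, stop 2=28, stop 4=30 → choose stop 1 (13).
From stop 1: stop 6=12, stop 4=21, stop 2=23, stop 5=27, stop 3=30 → choose stop 6 (12).
From stop 6: stop 4=9, stop 5=15, stop 3=18, stop 2=27 → choose stop 4 (9).
From stop 4: stop 3=14, stop 2=18, stop 5=24 → choose stop 3 (14).
From stop 3: stop 5=10, stop 2=12 → choose stop 5 (10).
From stop 5: stop 2=22 → choose stop 2 (22).
NN route Base → stop 1 → stop 6 → stop 4 → stop 3 → stop 5 → stop 2 → Base costs 108.
Optimal: Base → stop 1 → stop 6 → stop 4 → stop 2 → stop 3 → stop 5 → Base costs 100 (by enumerating all 360 distinct tours).
Excess = 108 − 100 = 8.

Excess over optimum: 8 miles.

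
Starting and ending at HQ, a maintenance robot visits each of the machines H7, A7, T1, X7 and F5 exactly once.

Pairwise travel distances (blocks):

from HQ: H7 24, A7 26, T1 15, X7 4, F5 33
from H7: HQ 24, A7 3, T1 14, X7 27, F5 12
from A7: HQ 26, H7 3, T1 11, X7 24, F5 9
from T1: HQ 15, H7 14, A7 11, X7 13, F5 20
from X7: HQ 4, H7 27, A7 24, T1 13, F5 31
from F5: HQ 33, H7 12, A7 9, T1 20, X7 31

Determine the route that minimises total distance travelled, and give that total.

73 blocks — the shortest possible round trip.

With 5 stops there are 5!/2 = 60 distinct round trips (a route and its reverse cost the same).
HQ-H7-A7-T1-X7-F5-HQ: 24+3+11+13+31+33 = 115
HQ-H7-A7-T1-F5-X7-HQ: 24+3+11+20+31+4 = 93
HQ-H7-A7-X7-T1-F5-HQ: 24+3+24+13+20+33 = 117
HQ-H7-A7-X7-F5-T1-HQ: 24+3+24+31+20+15 = 117
HQ-H7-A7-F5-T1-X7-HQ: 24+3+9+20+13+4 = 73
HQ-H7-A7-F5-X7-T1-HQ: 24+3+9+31+13+15 = 95
HQ-H7-T1-A7-X7-F5-HQ: 24+14+11+24+31+33 = 137
HQ-H7-T1-A7-F5-X7-HQ: 24+14+11+9+31+4 = 93
HQ-H7-T1-X7-A7-F5-HQ: 24+14+13+24+9+33 = 117
HQ-H7-T1-X7-F5-A7-HQ: 24+14+13+31+9+26 = 117
HQ-H7-T1-F5-A7-X7-HQ: 24+14+20+9+24+4 = 95
HQ-H7-T1-F5-X7-A7-HQ: 24+14+20+31+24+26 = 139
HQ-H7-X7-A7-T1-F5-HQ: 24+27+24+11+20+33 = 139
HQ-H7-X7-A7-F5-T1-HQ: 24+27+24+9+20+15 = 119
… (46 more)
The minimum is 73.
One optimal route: HQ → H7 → A7 → F5 → T1 → X7 → HQ (or its reverse).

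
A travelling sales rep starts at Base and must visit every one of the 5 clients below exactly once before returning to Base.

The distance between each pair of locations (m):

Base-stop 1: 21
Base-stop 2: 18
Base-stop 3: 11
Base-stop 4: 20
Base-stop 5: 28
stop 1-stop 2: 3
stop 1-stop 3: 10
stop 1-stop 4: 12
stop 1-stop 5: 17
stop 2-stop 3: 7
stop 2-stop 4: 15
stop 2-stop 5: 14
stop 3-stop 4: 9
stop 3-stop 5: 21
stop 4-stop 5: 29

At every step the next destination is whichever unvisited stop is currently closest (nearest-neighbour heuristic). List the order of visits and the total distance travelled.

From Base: distances to unvisited — stop 3=11, stop 2=18, stop 4=20, stop 1=21, stop 5=28. Nearest is stop 3 (11).
From stop 3: distances to unvisited — stop 2=7, stop 4=9, stop 1=10, stop 5=21. Nearest is stop 2 (7).
From stop 2: distances to unvisited — stop 1=3, stop 5=14, stop 4=15. Nearest is stop 1 (3).
From stop 1: distances to unvisited — stop 4=12, stop 5=17. Nearest is stop 4 (12).
From stop 4: distances to unvisited — stop 5=29. Nearest is stop 5 (29).
Return stop 5→Base: 28.
Total = 11 + 7 + 3 + 12 + 29 + 28 = 90.

Nearest-neighbour total = 90 m; route Base → stop 3 → stop 2 → stop 1 → stop 4 → stop 5 → Base.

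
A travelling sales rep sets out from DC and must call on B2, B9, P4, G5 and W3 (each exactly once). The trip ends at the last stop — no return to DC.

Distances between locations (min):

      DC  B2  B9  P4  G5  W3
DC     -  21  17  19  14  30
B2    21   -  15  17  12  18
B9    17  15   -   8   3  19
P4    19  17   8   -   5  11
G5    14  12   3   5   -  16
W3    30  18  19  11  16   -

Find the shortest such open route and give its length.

There are 5! = 120 possible orderings.
DC - B2 - B9 - P4 - G5 - W3: 21+15+8+5+16 = 65
DC - B2 - B9 - P4 - W3 - G5: 21+15+8+11+16 = 71
DC - B2 - B9 - G5 - P4 - W3: 21+15+3+5+11 = 55
DC - B2 - B9 - G5 - W3 - P4: 21+15+3+16+11 = 66
DC - B2 - B9 - W3 - P4 - G5: 21+15+19+11+5 = 71
DC - B2 - B9 - W3 - G5 - P4: 21+15+19+16+5 = 76
DC - B2 - P4 - B9 - G5 - W3: 21+17+8+3+16 = 65
DC - B2 - P4 - B9 - W3 - G5: 21+17+8+19+16 = 81
DC - B2 - P4 - G5 - B9 - W3: 21+17+5+3+19 = 65
DC - B2 - P4 - G5 - W3 - B9: 21+17+5+16+19 = 78
DC - B2 - P4 - W3 - B9 - G5: 21+17+11+19+3 = 71
DC - B2 - P4 - W3 - G5 - B9: 21+17+11+16+3 = 68
DC - B2 - G5 - B9 - P4 - W3: 21+12+3+8+11 = 55
DC - B2 - G5 - B9 - W3 - P4: 21+12+3+19+11 = 66
… (106 more)
DC - B9 - G5 - P4 - W3 - B2: 17+3+5+11+18 = 54  ← best
The minimum is 54.
One shortest path: DC → B9 → G5 → P4 → W3 → B2.

Shortest open route: 54 min.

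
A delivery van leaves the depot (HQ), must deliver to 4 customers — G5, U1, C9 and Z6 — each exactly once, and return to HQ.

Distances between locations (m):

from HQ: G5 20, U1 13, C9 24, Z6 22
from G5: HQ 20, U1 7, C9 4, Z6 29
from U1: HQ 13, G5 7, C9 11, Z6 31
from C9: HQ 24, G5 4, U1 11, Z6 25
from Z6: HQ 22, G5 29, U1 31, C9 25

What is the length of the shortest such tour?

HQ→G5→U1→C9→Z6→HQ: 20+7+11+25+22 = 85
HQ→G5→U1→Z6→C9→HQ: 20+7+31+25+24 = 107
HQ→G5→C9→U1→Z6→HQ: 20+4+11+31+22 = 88
HQ→G5→C9→Z6→U1→HQ: 20+4+25+31+13 = 93
HQ→G5→Z6→U1→C9→HQ: 20+29+31+11+24 = 115
HQ→G5→Z6→C9→U1→HQ: 20+29+25+11+13 = 98
HQ→U1→G5→C9→Z6→HQ: 13+7+4+25+22 = 71
HQ→U1→G5→Z6→C9→HQ: 13+7+29+25+24 = 98
HQ→U1→C9→G5→Z6→HQ: 13+11+4+29+22 = 79
HQ→U1→Z6→G5→C9→HQ: 13+31+29+4+24 = 101
HQ→C9→G5→U1→Z6→HQ: 24+4+7+31+22 = 88
HQ→C9→U1→G5→Z6→HQ: 24+11+7+29+22 = 93
The minimum is 71.
One optimal route: HQ → U1 → G5 → C9 → Z6 → HQ (or its reverse).

Shortest round trip = 71 m.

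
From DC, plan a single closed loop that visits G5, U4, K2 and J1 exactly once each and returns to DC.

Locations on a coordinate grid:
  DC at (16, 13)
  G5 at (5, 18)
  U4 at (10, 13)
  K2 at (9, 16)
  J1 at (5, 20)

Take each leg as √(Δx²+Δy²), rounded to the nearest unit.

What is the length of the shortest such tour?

Minimum total distance: 28.

There are 12 distinct closed tours to check (reversals are equivalent).
DC - G5 - U4 - K2 - J1 - DC: 12+7+3+6+13 = 41
DC - G5 - U4 - J1 - K2 - DC: 12+7+9+6+8 = 42
DC - G5 - K2 - U4 - J1 - DC: 12+4+3+9+13 = 41
DC - G5 - K2 - J1 - U4 - DC: 12+4+6+9+6 = 37
DC - G5 - J1 - U4 - K2 - DC: 12+2+9+3+8 = 34
DC - G5 - J1 - K2 - U4 - DC: 12+2+6+3+6 = 29
DC - U4 - G5 - K2 - J1 - DC: 6+7+4+6+13 = 36
DC - U4 - G5 - J1 - K2 - DC: 6+7+2+6+8 = 29
DC - U4 - K2 - G5 - J1 - DC: 6+3+4+2+13 = 28
DC - U4 - J1 - G5 - K2 - DC: 6+9+2+4+8 = 29
DC - K2 - G5 - U4 - J1 - DC: 8+4+7+9+13 = 41
DC - K2 - U4 - G5 - J1 - DC: 8+3+7+2+13 = 33
The minimum is 28.
One optimal route: DC → U4 → K2 → G5 → J1 → DC (or its reverse).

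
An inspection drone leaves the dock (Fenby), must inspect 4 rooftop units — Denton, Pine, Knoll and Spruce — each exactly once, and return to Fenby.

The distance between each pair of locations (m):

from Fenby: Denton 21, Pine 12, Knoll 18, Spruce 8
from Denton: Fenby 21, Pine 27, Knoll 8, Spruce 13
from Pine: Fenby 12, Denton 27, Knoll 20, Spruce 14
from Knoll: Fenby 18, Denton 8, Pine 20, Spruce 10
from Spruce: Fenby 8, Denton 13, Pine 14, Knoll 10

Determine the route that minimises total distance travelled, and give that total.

Fenby - Denton - Pine - Knoll - Spruce - Fenby: 21+27+20+10+8 = 86
Fenby - Denton - Pine - Spruce - Knoll - Fenby: 21+27+14+10+18 = 90
Fenby - Denton - Knoll - Pine - Spruce - Fenby: 21+8+20+14+8 = 71
Fenby - Denton - Knoll - Spruce - Pine - Fenby: 21+8+10+14+12 = 65
Fenby - Denton - Spruce - Pine - Knoll - Fenby: 21+13+14+20+18 = 86
Fenby - Denton - Spruce - Knoll - Pine - Fenby: 21+13+10+20+12 = 76
Fenby - Pine - Denton - Knoll - Spruce - Fenby: 12+27+8+10+8 = 65
Fenby - Pine - Denton - Spruce - Knoll - Fenby: 12+27+13+10+18 = 80
Fenby - Pine - Knoll - Denton - Spruce - Fenby: 12+20+8+13+8 = 61
Fenby - Pine - Spruce - Denton - Knoll - Fenby: 12+14+13+8+18 = 65
Fenby - Knoll - Denton - Pine - Spruce - Fenby: 18+8+27+14+8 = 75
Fenby - Knoll - Pine - Denton - Spruce - Fenby: 18+20+27+13+8 = 86
The minimum is 61.
One optimal route: Fenby → Pine → Knoll → Denton → Spruce → Fenby (or its reverse).

Shortest round trip = 61 m.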